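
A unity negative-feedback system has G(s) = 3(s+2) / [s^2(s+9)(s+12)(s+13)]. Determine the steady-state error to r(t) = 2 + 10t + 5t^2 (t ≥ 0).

2340

The open loop has two poles at the origin → type 2 system. Treating each term separately:
  • 2: tracked with zero error.
  • 10t: tracked with zero error.
  • 5t^2: e_ss = 10/K_a with K_a=1/234 → 2340.
Total e_ss = 2340.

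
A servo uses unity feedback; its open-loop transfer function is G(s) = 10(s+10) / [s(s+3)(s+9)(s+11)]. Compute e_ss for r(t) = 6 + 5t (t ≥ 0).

The open loop has one pole at the origin → type 1 system. By superposition:
  • 6: tracked with zero error.
  • 5t: e_ss = 5/K_v with K_v=100/297 → 14.85.
Total e_ss = 14.85.

14.85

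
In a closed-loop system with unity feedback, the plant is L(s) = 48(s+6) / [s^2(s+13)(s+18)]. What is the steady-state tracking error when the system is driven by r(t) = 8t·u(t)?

0

The open loop has two poles at the origin → type 2 system.
A type-2 system has K_v = ∞, so it tracks a ramp input with zero steady-state error.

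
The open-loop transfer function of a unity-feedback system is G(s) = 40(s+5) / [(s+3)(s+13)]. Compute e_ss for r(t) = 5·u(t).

195/239

System type = 0 (no poles at s=0).
K_p = lim_{s→0} G(s) = 40·5 / (3·13) = 200/39.
e_ss = 5/(1 + K_p) = 5/(239/39) = 195/239.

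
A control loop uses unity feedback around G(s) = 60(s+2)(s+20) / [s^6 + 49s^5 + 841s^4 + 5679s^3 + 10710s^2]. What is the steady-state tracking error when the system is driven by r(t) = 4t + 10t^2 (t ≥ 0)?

Lowest-order denominator term is 10710s^2, so the open loop has 2 poles at the origin → type 2 system. Taking each input component in turn:
  • 4t: tracked with zero error.
  • 10t^2: e_ss = 20/K_a with K_a=80/357 → 89.25.
Total e_ss = 89.25.

89.25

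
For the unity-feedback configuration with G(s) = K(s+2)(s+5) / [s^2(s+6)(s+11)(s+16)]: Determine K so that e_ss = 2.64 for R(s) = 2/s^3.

80

The open loop has two poles at the origin → type 2 system.
K_a = lim_{s→0} s^2·G(s) = K·2·5 / (6·11·16) = (5/528)·K.
e_ss = 2/K_a = 2.64 ⇒ K_a = 25/33 ⇒ K = (25/33)/(5/528) = 80.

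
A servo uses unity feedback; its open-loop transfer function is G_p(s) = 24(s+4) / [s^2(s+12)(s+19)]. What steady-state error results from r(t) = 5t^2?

23.75

G_p(s) has two factors of s in the denominator, so the system is type 2.
K_a = lim_{s→0} s^2·G_p(s) = 24·4 / (12·19) = 8/19.
r(t) = 5t^2 gives R(s) = 10/s^3.
e_ss = 10/K_a = 10/(8/19) = 23.75.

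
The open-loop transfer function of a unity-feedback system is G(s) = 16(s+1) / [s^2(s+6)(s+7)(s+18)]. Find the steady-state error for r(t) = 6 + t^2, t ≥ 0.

94.5

System type = 2 (two poles at s=0). Taking each input component in turn:
  • 6: tracked with zero error.
  • t^2: e_ss = 2/K_a with K_a=4/189 → 94.5.
Total e_ss = 94.5.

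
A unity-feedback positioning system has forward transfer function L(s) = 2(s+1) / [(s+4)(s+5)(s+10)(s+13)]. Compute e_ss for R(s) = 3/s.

System type = 0 (no poles at s=0).
K_p = lim_{s→0} L(s) = 2·1 / (4·5·10·13) = 1/1300.
e_ss = 3/(1 + K_p) = 3/(1301/1300) = 3900/1301.

3900/1301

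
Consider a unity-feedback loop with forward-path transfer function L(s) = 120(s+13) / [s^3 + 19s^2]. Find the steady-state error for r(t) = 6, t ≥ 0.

The denominator has no term below 19s^2 — 2 poles at s=0, type 2.
A type-2 system has K_p = ∞, so it tracks a step input with zero steady-state error.

0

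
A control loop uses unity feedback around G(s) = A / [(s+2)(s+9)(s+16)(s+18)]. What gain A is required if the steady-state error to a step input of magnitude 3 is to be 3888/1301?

20

System type = 0 (no poles at s=0).
K_p = lim_{s→0} G(s) = A / (2·9·16·18) = (1/5184)·A.
e_ss = 3/(1 + K_p) = 3888/1301 ⇒ 1 + (1/5184)·A = 1301/1296 ⇒ A = 20.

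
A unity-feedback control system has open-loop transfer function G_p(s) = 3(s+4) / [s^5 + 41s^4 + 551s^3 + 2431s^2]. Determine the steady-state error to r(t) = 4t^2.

4862/3

The denominator has no term below 2431s^2 — 2 poles at s=0, type 2.
K_a = lim_{s→0} s^2·G_p(s) = 3·4 / 2431 = 12/2431.
r(t) = 4t^2 gives R(s) = 8/s^3.
e_ss = 8/K_a = 8/(12/2431) = 4862/3.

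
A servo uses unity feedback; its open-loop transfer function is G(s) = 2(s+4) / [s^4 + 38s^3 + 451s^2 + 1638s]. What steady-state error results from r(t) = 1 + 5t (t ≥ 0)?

Factoring s from the denominator leaves a polynomial with constant term 1638, so the system is type 1. Taking each input component in turn:
  • 1: tracked with zero error.
  • 5t: e_ss = 5/K_v with K_v=4/819 → 1023.75.
Total e_ss = 1023.75.

1023.75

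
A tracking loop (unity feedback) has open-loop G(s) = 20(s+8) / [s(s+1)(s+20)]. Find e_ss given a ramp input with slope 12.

G(s) has one factor of s in the denominator, so the system is type 1.
K_v = lim_{s→0} s·G(s) = 20·8 / (1·20) = 8.
e_ss = 12/K_v = 12/8 = 1.5.

1.5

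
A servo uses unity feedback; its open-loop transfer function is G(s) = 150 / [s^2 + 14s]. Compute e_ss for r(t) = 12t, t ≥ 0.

Lowest-order denominator term is 14s, so the open loop has 1 pole at the origin → type 1 system.
K_v = lim_{s→0} s·G(s) = 150 / 14 = 75/7.
e_ss = 12/K_v = 12/(75/7) = 1.12.

1.12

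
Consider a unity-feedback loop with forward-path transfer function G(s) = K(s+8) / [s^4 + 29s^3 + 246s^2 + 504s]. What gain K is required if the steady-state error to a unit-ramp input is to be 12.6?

The denominator has no term below 504s — 1 pole at s=0, type 1.
K_v = lim_{s→0} s·G(s) = K·8 / 504 = (1/63)·K.
e_ss = 1/K_v = 12.6 ⇒ K_v = 5/63 ⇒ K = (5/63)/(1/63) = 5.

5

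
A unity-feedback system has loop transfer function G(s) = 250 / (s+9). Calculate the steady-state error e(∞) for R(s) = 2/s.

System type = 0 (no poles at s=0).
K_p = lim_{s→0} G(s) = 250 / (9) = 250/9.
e_ss = 2/(1 + K_p) = 2/(259/9) = 18/259.

18/259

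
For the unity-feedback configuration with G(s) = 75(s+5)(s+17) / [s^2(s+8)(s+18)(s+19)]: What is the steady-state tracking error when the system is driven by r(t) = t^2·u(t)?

G(s) has two factors of s in the denominator, so the system is type 2.
K_a = lim_{s→0} s^2·G(s) = 75·5·17 / (8·18·19) = 2125/912.
r(t) = t^2 gives R(s) = 2/s^3.
e_ss = 2/K_a = 2/(2125/912) = 1824/2125.

1824/2125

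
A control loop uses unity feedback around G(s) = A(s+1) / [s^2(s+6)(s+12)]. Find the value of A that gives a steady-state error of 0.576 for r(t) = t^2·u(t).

The open loop has two poles at the origin → type 2 system.
K_a = lim_{s→0} s^2·G(s) = A·1 / (6·12) = (1/72)·A.
e_ss = 2/K_a = 0.576 ⇒ K_a = 125/36 ⇒ A = (125/36)/(1/72) = 250.

250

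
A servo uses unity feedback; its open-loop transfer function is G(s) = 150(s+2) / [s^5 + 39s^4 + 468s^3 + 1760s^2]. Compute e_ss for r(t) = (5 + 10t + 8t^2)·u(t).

Lowest-order denominator term is 1760s^2, so the open loop has 2 poles at the origin → type 2 system. Treating each term separately:
  • 5: tracked with zero error.
  • 10t: tracked with zero error.
  • 8t^2: e_ss = 16/K_a with K_a=15/88 → 1408/15.
Total e_ss = 1408/15.

1408/15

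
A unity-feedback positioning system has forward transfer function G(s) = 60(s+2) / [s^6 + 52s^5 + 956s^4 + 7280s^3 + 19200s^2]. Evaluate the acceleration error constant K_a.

Factoring s^2 from the denominator leaves a polynomial with constant term 19200, so the system is type 2.
K_a = lim_{s→0} s^2·G(s) = 60·2 / 19200 = 1/160.

1/160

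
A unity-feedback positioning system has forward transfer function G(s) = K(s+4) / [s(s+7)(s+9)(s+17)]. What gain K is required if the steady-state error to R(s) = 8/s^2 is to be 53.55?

The open loop has one pole at the origin → type 1 system.
K_v = lim_{s→0} s·G(s) = K·4 / (7·9·17) = (4/1071)·K.
e_ss = 8/K_v = 53.55 ⇒ K_v = 160/1071 ⇒ K = (160/1071)/(4/1071) = 40.

40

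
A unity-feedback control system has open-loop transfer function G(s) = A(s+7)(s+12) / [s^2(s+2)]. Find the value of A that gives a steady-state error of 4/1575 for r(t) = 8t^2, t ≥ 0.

150

G(s) has two factors of s in the denominator, so the system is type 2.
K_a = lim_{s→0} s^2·G(s) = A·7·12 / (2) = 42·A.
e_ss = 16/K_a = 4/1575 ⇒ K_a = 6300 ⇒ A = 6300/42 = 150.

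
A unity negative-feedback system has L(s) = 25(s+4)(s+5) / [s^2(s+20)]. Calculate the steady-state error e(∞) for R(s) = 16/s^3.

0.64

System type = 2 (two poles at s=0).
K_a = lim_{s→0} s^2·L(s) = 25·4·5 / (20) = 25.
r(t) = 8t^2 gives R(s) = 16/s^3.
e_ss = 16/K_a = 16/25 = 0.64.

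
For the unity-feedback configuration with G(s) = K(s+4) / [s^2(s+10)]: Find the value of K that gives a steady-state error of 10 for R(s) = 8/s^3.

2

Two free integrators in G(s): this is a type 2 system.
K_a = lim_{s→0} s^2·G(s) = K·4 / (10) = 0.4·K.
e_ss = 8/K_a = 10 ⇒ K_a = 0.8 ⇒ K = 0.8/0.4 = 2.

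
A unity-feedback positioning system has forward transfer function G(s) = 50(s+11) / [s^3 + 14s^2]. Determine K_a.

Factoring s^2 from the denominator leaves a polynomial with constant term 14, so the system is type 2.
K_a = lim_{s→0} s^2·G(s) = 50·11 / 14 = 275/7.

275/7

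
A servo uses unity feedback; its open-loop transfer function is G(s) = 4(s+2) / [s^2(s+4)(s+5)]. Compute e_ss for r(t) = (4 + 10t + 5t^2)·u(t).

25

Two free integrators in G(s): this is a type 2 system. By superposition:
  • 4: tracked with zero error.
  • 10t: tracked with zero error.
  • 5t^2: e_ss = 10/K_a with K_a=0.4 → 25.
Total e_ss = 25.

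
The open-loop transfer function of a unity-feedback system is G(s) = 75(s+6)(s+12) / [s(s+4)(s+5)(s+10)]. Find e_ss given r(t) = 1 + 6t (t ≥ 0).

System type = 1 (one pole at s=0). Treating each term separately:
  • 1: tracked with zero error.
  • 6t: e_ss = 6/K_v with K_v=27 → 2/9.
Total e_ss = 2/9.

2/9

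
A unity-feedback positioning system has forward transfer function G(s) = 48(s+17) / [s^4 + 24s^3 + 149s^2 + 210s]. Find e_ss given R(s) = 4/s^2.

35/34

Factoring s from the denominator leaves a polynomial with constant term 210, so the system is type 1.
K_v = lim_{s→0} s·G(s) = 48·17 / 210 = 136/35.
e_ss = 4/K_v = 4/(136/35) = 35/34.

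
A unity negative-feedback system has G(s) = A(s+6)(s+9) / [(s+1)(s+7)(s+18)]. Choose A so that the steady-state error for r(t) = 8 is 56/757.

250

System type = 0 (no poles at s=0).
K_p = lim_{s→0} G(s) = A·6·9 / (1·7·18) = (3/7)·A.
e_ss = 8/(1 + K_p) = 56/757 ⇒ 1 + (3/7)·A = 757/7 ⇒ A = 250.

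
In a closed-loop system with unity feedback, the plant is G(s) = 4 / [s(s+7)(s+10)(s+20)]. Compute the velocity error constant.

G(s) has one factor of s in the denominator, so the system is type 1.
K_v = lim_{s→0} s·G(s) = 4 / (7·10·20) = 1/350.

1/350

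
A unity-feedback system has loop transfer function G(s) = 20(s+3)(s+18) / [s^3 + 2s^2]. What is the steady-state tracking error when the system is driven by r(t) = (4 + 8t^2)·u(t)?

4/135

Factoring s^2 from the denominator leaves a polynomial with constant term 2, so the system is type 2. By superposition:
  • 4: tracked with zero error.
  • 8t^2: e_ss = 16/K_a with K_a=540 → 4/135.
Total e_ss = 4/135.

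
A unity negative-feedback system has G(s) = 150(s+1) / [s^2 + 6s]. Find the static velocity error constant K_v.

The denominator has no term below 6s — 1 pole at s=0, type 1.
K_v = lim_{s→0} s·G(s) = 150·1 / 6 = 25.

25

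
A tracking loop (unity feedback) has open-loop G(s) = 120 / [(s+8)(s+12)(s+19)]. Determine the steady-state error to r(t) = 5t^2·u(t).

infinity

The open loop has no poles at the origin → type 0 system.
K_a = lim_{s→0} s^2·G(s) = 0; the steady-state error to this parabolic input grows without bound.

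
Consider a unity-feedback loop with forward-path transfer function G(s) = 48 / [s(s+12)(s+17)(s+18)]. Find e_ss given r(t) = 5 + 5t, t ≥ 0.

382.5

G(s) has one factor of s in the denominator, so the system is type 1. Treating each term separately:
  • 5: tracked with zero error.
  • 5t: e_ss = 5/K_v with K_v=2/153 → 382.5.
Total e_ss = 382.5.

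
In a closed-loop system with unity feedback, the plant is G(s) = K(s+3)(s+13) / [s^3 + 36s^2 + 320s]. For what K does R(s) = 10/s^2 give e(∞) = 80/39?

40

The denominator has no term below 320s — 1 pole at s=0, type 1.
K_v = lim_{s→0} s·G(s) = K·3·13 / 320 = (39/320)·K.
e_ss = 10/K_v = 80/39 ⇒ K_v = 4.875 ⇒ K = 4.875/(39/320) = 40.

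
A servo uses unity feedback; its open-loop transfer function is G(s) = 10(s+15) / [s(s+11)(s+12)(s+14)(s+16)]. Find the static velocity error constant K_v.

System type = 1 (one pole at s=0).
K_v = lim_{s→0} s·G(s) = 10·15 / (11·12·14·16) = 25/4928.

25/4928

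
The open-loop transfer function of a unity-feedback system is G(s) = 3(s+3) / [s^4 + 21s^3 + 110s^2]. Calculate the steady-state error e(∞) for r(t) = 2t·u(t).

0

Factoring s^2 from the denominator leaves a polynomial with constant term 110, so the system is type 2.
K_v = ∞ for a type-2 system; e_ss to a ramp is zero.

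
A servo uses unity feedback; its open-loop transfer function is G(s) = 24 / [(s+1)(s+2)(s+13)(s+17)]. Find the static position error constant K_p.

12/221

G(s) has no factors of s in the denominator, so the system is type 0.
K_p = lim_{s→0} G(s) = 24 / (1·2·13·17) = 12/221.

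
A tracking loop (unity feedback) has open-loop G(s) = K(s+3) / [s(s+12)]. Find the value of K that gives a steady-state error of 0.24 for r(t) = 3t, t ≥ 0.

50

G(s) has one factor of s in the denominator, so the system is type 1.
K_v = lim_{s→0} s·G(s) = K·3 / (12) = 0.25·K.
e_ss = 3/K_v = 0.24 ⇒ K_v = 12.5 ⇒ K = 12.5/0.25 = 50.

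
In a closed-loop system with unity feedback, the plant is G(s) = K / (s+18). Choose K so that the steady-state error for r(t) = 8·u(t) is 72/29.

40

System type = 0 (no poles at s=0).
K_p = lim_{s→0} G(s) = K / (18) = (1/18)·K.
e_ss = 8/(1 + K_p) = 72/29 ⇒ 1 + (1/18)·K = 29/9 ⇒ K = 40.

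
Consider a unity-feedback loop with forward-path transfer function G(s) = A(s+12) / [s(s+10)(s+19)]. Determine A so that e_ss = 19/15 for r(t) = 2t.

System type = 1 (one pole at s=0).
K_v = lim_{s→0} s·G(s) = A·12 / (10·19) = (6/95)·A.
e_ss = 2/K_v = 19/15 ⇒ K_v = 30/19 ⇒ A = (30/19)/(6/95) = 25.

25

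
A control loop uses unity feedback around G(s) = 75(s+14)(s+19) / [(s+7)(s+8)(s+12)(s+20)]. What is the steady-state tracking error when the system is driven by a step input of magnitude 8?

512/159

No free integrators in G(s): this is a type 0 system.
K_p = lim_{s→0} G(s) = 75·14·19 / (7·8·12·20) = 95/64.
e_ss = 8/(1 + K_p) = 8/(159/64) = 512/159.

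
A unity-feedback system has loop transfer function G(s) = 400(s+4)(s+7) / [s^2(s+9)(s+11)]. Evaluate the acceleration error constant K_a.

The open loop has two poles at the origin → type 2 system.
K_a = lim_{s→0} s^2·G(s) = 400·4·7 / (9·11) = 11200/99.

11200/99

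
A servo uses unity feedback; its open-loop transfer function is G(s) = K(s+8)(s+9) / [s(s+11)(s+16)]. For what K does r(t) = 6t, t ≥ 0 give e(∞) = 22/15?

10

One free integrator in G(s): this is a type 1 system.
K_v = lim_{s→0} s·G(s) = K·8·9 / (11·16) = (9/22)·K.
e_ss = 6/K_v = 22/15 ⇒ K_v = 45/11 ⇒ K = (45/11)/(9/22) = 10.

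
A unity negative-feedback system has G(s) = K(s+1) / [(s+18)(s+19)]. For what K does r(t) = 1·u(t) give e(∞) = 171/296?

G(s) has no factors of s in the denominator, so the system is type 0.
K_p = lim_{s→0} G(s) = K·1 / (18·19) = (1/342)·K.
e_ss = 1/(1 + K_p) = 171/296 ⇒ 1 + (1/342)·K = 296/171 ⇒ K = 250.

250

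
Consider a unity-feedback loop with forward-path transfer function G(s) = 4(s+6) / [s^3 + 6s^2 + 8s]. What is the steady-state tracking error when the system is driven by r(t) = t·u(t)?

1/3

The denominator has no term below 8s — 1 pole at s=0, type 1.
K_v = lim_{s→0} s·G(s) = 4·6 / 8 = 3.
e_ss = 1/K_v = 1/3.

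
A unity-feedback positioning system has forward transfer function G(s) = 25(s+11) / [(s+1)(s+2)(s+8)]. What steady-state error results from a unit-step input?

G(s) has no factors of s in the denominator, so the system is type 0.
K_p = lim_{s→0} G(s) = 25·11 / (1·2·8) = 17.1875.
e_ss = 1/(1 + K_p) = 1/18.1875 = 16/291.

16/291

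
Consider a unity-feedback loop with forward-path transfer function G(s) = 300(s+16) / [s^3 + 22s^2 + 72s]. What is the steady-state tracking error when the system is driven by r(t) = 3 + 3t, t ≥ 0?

The denominator has no term below 72s — 1 pole at s=0, type 1. Treating each term separately:
  • 3: tracked with zero error.
  • 3t: e_ss = 3/K_v with K_v=200/3 → 0.045.
Total e_ss = 0.045.

0.045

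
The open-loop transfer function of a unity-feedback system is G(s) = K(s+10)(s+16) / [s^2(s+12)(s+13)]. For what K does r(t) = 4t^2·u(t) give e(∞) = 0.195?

The open loop has two poles at the origin → type 2 system.
K_a = lim_{s→0} s^2·G(s) = K·10·16 / (12·13) = (40/39)·K.
e_ss = 8/K_a = 0.195 ⇒ K_a = 1600/39 ⇒ K = (1600/39)/(40/39) = 40.

40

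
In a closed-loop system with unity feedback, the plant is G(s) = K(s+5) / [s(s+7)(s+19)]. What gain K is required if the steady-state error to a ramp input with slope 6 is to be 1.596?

G(s) has one factor of s in the denominator, so the system is type 1.
K_v = lim_{s→0} s·G(s) = K·5 / (7·19) = (5/133)·K.
e_ss = 6/K_v = 1.596 ⇒ K_v = 500/133 ⇒ K = (500/133)/(5/133) = 100.

100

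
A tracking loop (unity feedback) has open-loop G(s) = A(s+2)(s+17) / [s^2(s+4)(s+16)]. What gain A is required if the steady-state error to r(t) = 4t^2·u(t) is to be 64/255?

The open loop has two poles at the origin → type 2 system.
K_a = lim_{s→0} s^2·G(s) = A·2·17 / (4·16) = (17/32)·A.
e_ss = 8/K_a = 64/255 ⇒ K_a = 31.875 ⇒ A = 31.875/(17/32) = 60.

60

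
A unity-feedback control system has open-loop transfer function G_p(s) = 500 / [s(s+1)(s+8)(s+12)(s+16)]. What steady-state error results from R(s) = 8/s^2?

24.576

G_p(s) has one factor of s in the denominator, so the system is type 1.
K_v = lim_{s→0} s·G_p(s) = 500 / (1·8·12·16) = 125/384.
e_ss = 8/K_v = 8/(125/384) = 24.576.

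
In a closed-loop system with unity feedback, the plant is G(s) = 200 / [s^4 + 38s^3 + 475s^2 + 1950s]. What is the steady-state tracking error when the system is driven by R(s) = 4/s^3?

infinity

Lowest-order denominator term is 1950s, so the open loop has 1 pole at the origin → type 1 system.
For a type-1 system K_a = 0, so e_ss to a parabolic input is unbounded.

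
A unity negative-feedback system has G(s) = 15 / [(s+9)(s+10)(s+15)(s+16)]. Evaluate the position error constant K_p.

1/1440

G(s) has no factors of s in the denominator, so the system is type 0.
K_p = lim_{s→0} G(s) = 15 / (9·10·15·16) = 1/1440.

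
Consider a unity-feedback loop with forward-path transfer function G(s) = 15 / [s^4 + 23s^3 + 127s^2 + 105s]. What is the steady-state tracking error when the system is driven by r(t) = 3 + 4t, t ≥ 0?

28

Factoring s from the denominator leaves a polynomial with constant term 105, so the system is type 1. By superposition:
  • 3: tracked with zero error.
  • 4t: e_ss = 4/K_v with K_v=1/7 → 28.
Total e_ss = 28.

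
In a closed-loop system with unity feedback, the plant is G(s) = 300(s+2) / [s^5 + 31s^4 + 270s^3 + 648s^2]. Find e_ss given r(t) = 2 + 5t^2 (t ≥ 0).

The denominator has no term below 648s^2 — 2 poles at s=0, type 2. Treating each term separately:
  • 2: tracked with zero error.
  • 5t^2: e_ss = 10/K_a with K_a=25/27 → 10.8.
Total e_ss = 10.8.

10.8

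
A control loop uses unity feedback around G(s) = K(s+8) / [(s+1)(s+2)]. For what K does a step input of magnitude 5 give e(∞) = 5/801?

The open loop has no poles at the origin → type 0 system.
K_p = lim_{s→0} G(s) = K·8 / (1·2) = 4·K.
e_ss = 5/(1 + K_p) = 5/801 ⇒ 1 + 4·K = 801 ⇒ K = 200.

200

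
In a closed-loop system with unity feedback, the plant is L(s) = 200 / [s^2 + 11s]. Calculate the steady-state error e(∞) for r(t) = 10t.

0.55

Factoring s from the denominator leaves a polynomial with constant term 11, so the system is type 1.
K_v = lim_{s→0} s·L(s) = 200 / 11 = 200/11.
e_ss = 10/K_v = 10/(200/11) = 0.55.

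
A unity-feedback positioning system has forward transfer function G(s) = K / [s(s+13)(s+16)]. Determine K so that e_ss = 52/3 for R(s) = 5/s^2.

System type = 1 (one pole at s=0).
K_v = lim_{s→0} s·G(s) = K / (13·16) = (1/208)·K.
e_ss = 5/K_v = 52/3 ⇒ K_v = 15/52 ⇒ K = (15/52)/(1/208) = 60.

60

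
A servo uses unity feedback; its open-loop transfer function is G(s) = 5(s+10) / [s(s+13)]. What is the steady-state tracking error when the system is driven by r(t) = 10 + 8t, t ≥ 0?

One free integrator in G(s): this is a type 1 system. Treating each term separately:
  • 10: tracked with zero error.
  • 8t: e_ss = 8/K_v with K_v=50/13 → 2.08.
Total e_ss = 2.08.

2.08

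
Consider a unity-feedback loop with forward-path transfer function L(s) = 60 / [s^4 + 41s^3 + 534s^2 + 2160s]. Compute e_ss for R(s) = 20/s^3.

The denominator has no term below 2160s — 1 pole at s=0, type 1.
For a type-1 system K_a = 0, so e_ss to a parabolic input is unbounded.

infinity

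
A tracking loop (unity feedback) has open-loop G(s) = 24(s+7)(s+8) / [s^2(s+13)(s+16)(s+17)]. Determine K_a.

84/221

Two free integrators in G(s): this is a type 2 system.
K_a = lim_{s→0} s^2·G(s) = 24·7·8 / (13·16·17) = 84/221.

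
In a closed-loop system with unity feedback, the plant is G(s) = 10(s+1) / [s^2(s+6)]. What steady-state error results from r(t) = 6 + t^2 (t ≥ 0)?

System type = 2 (two poles at s=0). Taking each input component in turn:
  • 6: tracked with zero error.
  • t^2: e_ss = 2/K_a with K_a=5/3 → 1.2.
Total e_ss = 1.2.

1.2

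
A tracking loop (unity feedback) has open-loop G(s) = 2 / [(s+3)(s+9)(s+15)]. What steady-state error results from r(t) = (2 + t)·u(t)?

infinity

System type = 0 (no poles at s=0). Treating each term separately:
  • 2: e_ss = 2/(1+K_p) with K_p=2/405 → 810/407.
  • t: a type-0 system cannot track it, e_ss → ∞.
The unbounded component dominates.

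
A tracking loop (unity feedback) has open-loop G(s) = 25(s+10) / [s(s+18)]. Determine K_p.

infinity

K_p = lim_{s→0} G(s); with 1 pole at the origin the limit diverges, so K_p = ∞.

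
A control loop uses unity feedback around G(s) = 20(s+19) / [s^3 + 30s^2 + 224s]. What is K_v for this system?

The denominator has no term below 224s — 1 pole at s=0, type 1.
K_v = lim_{s→0} s·G(s) = 20·19 / 224 = 95/56.

95/56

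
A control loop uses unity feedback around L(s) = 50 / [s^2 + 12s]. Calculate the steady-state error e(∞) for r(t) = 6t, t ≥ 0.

The denominator has no term below 12s — 1 pole at s=0, type 1.
K_v = lim_{s→0} s·L(s) = 50 / 12 = 25/6.
e_ss = 6/K_v = 6/(25/6) = 1.44.

1.44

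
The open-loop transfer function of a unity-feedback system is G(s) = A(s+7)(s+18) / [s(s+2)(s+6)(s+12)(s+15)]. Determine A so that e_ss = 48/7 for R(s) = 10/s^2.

The open loop has one pole at the origin → type 1 system.
K_v = lim_{s→0} s·G(s) = A·7·18 / (2·6·12·15) = (7/120)·A.
e_ss = 10/K_v = 48/7 ⇒ K_v = 35/24 ⇒ A = (35/24)/(7/120) = 25.

25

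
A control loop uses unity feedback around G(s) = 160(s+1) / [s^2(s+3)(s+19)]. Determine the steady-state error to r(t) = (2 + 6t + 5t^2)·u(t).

3.5625

The open loop has two poles at the origin → type 2 system. Taking each input component in turn:
  • 2: tracked with zero error.
  • 6t: tracked with zero error.
  • 5t^2: e_ss = 10/K_a with K_a=160/57 → 3.5625.
Total e_ss = 3.5625.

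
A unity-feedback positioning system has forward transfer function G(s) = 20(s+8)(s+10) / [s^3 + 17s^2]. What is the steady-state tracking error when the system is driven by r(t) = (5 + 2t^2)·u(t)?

Factoring s^2 from the denominator leaves a polynomial with constant term 17, so the system is type 2. Taking each input component in turn:
  • 5: tracked with zero error.
  • 2t^2: e_ss = 4/K_a with K_a=1600/17 → 0.0425.
Total e_ss = 0.0425.

0.0425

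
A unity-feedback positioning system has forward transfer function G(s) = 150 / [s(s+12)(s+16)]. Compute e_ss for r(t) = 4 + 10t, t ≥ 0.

G(s) has one factor of s in the denominator, so the system is type 1. Treating each term separately:
  • 4: tracked with zero error.
  • 10t: e_ss = 10/K_v with K_v=25/32 → 12.8.
Total e_ss = 12.8.

12.8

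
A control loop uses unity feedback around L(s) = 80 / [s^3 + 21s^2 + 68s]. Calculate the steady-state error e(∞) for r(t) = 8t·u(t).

Lowest-order denominator term is 68s, so the open loop has 1 pole at the origin → type 1 system.
K_v = lim_{s→0} s·L(s) = 80 / 68 = 20/17.
e_ss = 8/K_v = 8/(20/17) = 6.8.

6.8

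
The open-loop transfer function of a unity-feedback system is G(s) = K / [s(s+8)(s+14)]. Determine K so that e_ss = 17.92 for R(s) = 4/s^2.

System type = 1 (one pole at s=0).
K_v = lim_{s→0} s·G(s) = K / (8·14) = (1/112)·K.
e_ss = 4/K_v = 17.92 ⇒ K_v = 25/112 ⇒ K = (25/112)/(1/112) = 25.

25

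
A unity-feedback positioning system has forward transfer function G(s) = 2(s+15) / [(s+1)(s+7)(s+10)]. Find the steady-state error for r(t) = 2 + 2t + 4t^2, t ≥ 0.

infinity

G(s) has no factors of s in the denominator, so the system is type 0. By superposition:
  • 2: e_ss = 2/(1+K_p) with K_p=3/7 → 1.4.
  • 2t: a type-0 system cannot track it, e_ss → ∞.
  • 4t^2: a type-0 system cannot track it, e_ss → ∞.
The unbounded component dominates.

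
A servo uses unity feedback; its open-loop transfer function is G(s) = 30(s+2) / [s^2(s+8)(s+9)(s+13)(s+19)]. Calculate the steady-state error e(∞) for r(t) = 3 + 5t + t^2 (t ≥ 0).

Two free integrators in G(s): this is a type 2 system. Taking each input component in turn:
  • 3: tracked with zero error.
  • 5t: tracked with zero error.
  • t^2: e_ss = 2/K_a with K_a=5/1482 → 592.8.
Total e_ss = 592.8.

592.8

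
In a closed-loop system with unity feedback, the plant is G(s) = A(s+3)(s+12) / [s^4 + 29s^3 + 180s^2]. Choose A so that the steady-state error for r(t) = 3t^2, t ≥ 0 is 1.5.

20

The denominator has no term below 180s^2 — 2 poles at s=0, type 2.
K_a = lim_{s→0} s^2·G(s) = A·3·12 / 180 = 0.2·A.
e_ss = 6/K_a = 1.5 ⇒ K_a = 4 ⇒ A = 4/0.2 = 20.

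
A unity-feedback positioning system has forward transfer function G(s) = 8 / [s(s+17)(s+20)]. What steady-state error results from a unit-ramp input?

42.5

The open loop has one pole at the origin → type 1 system.
K_v = lim_{s→0} s·G(s) = 8 / (17·20) = 2/85.
e_ss = 1/K_v = 1/(2/85) = 42.5.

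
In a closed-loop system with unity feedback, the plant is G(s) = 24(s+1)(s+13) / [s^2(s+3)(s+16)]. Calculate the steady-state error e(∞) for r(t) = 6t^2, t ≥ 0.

24/13

G(s) has two factors of s in the denominator, so the system is type 2.
K_a = lim_{s→0} s^2·G(s) = 24·1·13 / (3·16) = 6.5.
r(t) = 6t^2 gives R(s) = 12/s^3.
e_ss = 12/K_a = 12/6.5 = 24/13.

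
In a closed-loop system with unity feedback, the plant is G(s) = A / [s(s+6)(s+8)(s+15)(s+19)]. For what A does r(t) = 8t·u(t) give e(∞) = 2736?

G(s) has one factor of s in the denominator, so the system is type 1.
K_v = lim_{s→0} s·G(s) = A / (6·8·15·19) = (1/13680)·A.
e_ss = 8/K_v = 2736 ⇒ K_v = 1/342 ⇒ A = (1/342)/(1/13680) = 40.

40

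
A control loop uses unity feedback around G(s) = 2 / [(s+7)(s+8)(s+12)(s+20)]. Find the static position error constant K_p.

The open loop has no poles at the origin → type 0 system.
K_p = lim_{s→0} G(s) = 2 / (7·8·12·20) = 1/6720.

1/6720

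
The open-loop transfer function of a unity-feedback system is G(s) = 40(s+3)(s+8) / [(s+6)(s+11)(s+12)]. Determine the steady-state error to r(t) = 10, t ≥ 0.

The open loop has no poles at the origin → type 0 system.
K_p = lim_{s→0} G(s) = 40·3·8 / (6·11·12) = 40/33.
e_ss = 10/(1 + K_p) = 10/(73/33) = 330/73.

330/73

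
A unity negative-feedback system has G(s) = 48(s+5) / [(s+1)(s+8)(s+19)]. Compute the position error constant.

30/19

System type = 0 (no poles at s=0).
K_p = lim_{s→0} G(s) = 48·5 / (1·8·19) = 30/19.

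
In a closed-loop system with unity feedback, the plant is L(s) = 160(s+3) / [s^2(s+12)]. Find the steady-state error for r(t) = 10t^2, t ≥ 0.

Two free integrators in L(s): this is a type 2 system.
K_a = lim_{s→0} s^2·L(s) = 160·3 / (12) = 40.
r(t) = 10t^2 gives R(s) = 20/s^3.
e_ss = 20/K_a = 20/40 = 0.5.

0.5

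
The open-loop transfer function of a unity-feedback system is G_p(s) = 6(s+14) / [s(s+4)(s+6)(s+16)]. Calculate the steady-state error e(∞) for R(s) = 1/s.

0

The open loop has one pole at the origin → type 1 system.
A type-1 system has K_p = ∞, so it tracks a step input with zero steady-state error.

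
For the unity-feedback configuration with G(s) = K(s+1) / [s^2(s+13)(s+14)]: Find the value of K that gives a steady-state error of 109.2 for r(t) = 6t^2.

Two free integrators in G(s): this is a type 2 system.
K_a = lim_{s→0} s^2·G(s) = K·1 / (13·14) = (1/182)·K.
e_ss = 12/K_a = 109.2 ⇒ K_a = 10/91 ⇒ K = (10/91)/(1/182) = 20.

20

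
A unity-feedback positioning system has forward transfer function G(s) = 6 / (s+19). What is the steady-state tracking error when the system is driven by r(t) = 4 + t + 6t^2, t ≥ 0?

No free integrators in G(s): this is a type 0 system. By superposition:
  • 4: e_ss = 4/(1+K_p) with K_p=6/19 → 3.04.
  • t: a type-0 system cannot track it, e_ss → ∞.
  • 6t^2: a type-0 system cannot track it, e_ss → ∞.
The unbounded component dominates.

infinity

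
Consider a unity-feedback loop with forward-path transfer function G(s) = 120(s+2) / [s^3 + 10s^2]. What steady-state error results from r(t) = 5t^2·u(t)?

5/12

The denominator has no term below 10s^2 — 2 poles at s=0, type 2.
K_a = lim_{s→0} s^2·G(s) = 120·2 / 10 = 24.
r(t) = 5t^2 gives R(s) = 10/s^3.
e_ss = 10/K_a = 10/24 = 5/12.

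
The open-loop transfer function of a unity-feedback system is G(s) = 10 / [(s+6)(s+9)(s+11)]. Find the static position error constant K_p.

The open loop has no poles at the origin → type 0 system.
K_p = lim_{s→0} G(s) = 10 / (6·9·11) = 5/297.

5/297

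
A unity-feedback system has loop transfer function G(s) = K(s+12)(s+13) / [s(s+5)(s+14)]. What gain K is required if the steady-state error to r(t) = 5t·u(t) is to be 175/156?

System type = 1 (one pole at s=0).
K_v = lim_{s→0} s·G(s) = K·12·13 / (5·14) = (78/35)·K.
e_ss = 5/K_v = 175/156 ⇒ K_v = 156/35 ⇒ K = (156/35)/(78/35) = 2.

2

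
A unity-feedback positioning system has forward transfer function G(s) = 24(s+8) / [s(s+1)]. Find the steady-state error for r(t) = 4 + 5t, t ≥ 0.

5/192

The open loop has one pole at the origin → type 1 system. Taking each input component in turn:
  • 4: tracked with zero error.
  • 5t: e_ss = 5/K_v with K_v=192 → 5/192.
Total e_ss = 5/192.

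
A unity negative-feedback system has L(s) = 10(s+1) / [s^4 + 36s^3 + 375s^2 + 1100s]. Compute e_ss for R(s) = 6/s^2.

660

The denominator has no term below 1100s — 1 pole at s=0, type 1.
K_v = lim_{s→0} s·L(s) = 10·1 / 1100 = 1/110.
e_ss = 6/K_v = 6/(1/110) = 660.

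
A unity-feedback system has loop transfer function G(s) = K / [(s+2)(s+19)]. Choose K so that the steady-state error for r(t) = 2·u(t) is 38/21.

4

System type = 0 (no poles at s=0).
K_p = lim_{s→0} G(s) = K / (2·19) = (1/38)·K.
e_ss = 2/(1 + K_p) = 38/21 ⇒ 1 + (1/38)·K = 21/19 ⇒ K = 4.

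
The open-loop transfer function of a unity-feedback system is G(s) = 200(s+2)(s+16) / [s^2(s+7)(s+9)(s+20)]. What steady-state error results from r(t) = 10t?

0

System type = 2 (two poles at s=0).
K_v = ∞ for a type-2 system; e_ss to a ramp is zero.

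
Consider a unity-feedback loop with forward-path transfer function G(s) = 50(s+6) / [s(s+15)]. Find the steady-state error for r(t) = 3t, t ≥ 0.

0.15

The open loop has one pole at the origin → type 1 system.
K_v = lim_{s→0} s·G(s) = 50·6 / (15) = 20.
e_ss = 3/K_v = 3/20 = 0.15.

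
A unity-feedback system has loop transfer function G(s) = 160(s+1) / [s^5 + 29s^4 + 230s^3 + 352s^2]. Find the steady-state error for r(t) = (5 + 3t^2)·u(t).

Factoring s^2 from the denominator leaves a polynomial with constant term 352, so the system is type 2. Treating each term separately:
  • 5: tracked with zero error.
  • 3t^2: e_ss = 6/K_a with K_a=5/11 → 13.2.
Total e_ss = 13.2.

13.2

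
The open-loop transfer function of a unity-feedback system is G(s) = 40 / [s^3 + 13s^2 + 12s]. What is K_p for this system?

K_p = lim_{s→0} G(s); with 1 pole at the origin the limit diverges, so K_p = ∞.

infinity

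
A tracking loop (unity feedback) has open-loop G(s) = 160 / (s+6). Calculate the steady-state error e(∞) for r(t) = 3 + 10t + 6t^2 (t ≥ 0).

infinity

No free integrators in G(s): this is a type 0 system. Taking each input component in turn:
  • 3: e_ss = 3/(1+K_p) with K_p=80/3 → 9/83.
  • 10t: a type-0 system cannot track it, e_ss → ∞.
  • 6t^2: a type-0 system cannot track it, e_ss → ∞.
The unbounded component dominates.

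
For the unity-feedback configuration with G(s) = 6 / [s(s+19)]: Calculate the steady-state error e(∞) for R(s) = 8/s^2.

One free integrator in G(s): this is a type 1 system.
K_v = lim_{s→0} s·G(s) = 6 / (19) = 6/19.
e_ss = 8/K_v = 8/(6/19) = 76/3.

76/3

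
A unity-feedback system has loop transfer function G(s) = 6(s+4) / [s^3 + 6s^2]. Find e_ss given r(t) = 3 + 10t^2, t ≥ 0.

The denominator has no term below 6s^2 — 2 poles at s=0, type 2. Taking each input component in turn:
  • 3: tracked with zero error.
  • 10t^2: e_ss = 20/K_a with K_a=4 → 5.
Total e_ss = 5.

5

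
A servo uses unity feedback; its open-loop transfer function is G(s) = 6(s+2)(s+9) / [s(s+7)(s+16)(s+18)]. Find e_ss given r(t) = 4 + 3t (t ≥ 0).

56

System type = 1 (one pole at s=0). Taking each input component in turn:
  • 4: tracked with zero error.
  • 3t: e_ss = 3/K_v with K_v=3/56 → 56.
Total e_ss = 56.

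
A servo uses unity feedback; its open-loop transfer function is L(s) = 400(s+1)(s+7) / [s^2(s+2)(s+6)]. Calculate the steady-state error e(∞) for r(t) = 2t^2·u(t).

L(s) has two factors of s in the denominator, so the system is type 2.
K_a = lim_{s→0} s^2·L(s) = 400·1·7 / (2·6) = 700/3.
r(t) = 2t^2 gives R(s) = 4/s^3.
e_ss = 4/K_a = 4/(700/3) = 3/175.

3/175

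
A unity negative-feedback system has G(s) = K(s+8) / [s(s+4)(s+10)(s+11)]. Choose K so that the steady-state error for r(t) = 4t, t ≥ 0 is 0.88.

System type = 1 (one pole at s=0).
K_v = lim_{s→0} s·G(s) = K·8 / (4·10·11) = (1/55)·K.
e_ss = 4/K_v = 0.88 ⇒ K_v = 50/11 ⇒ K = (50/11)/(1/55) = 250.

250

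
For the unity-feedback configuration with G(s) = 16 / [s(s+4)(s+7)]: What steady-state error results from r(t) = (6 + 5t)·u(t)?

One free integrator in G(s): this is a type 1 system. Taking each input component in turn:
  • 6: tracked with zero error.
  • 5t: e_ss = 5/K_v with K_v=4/7 → 8.75.
Total e_ss = 8.75.

8.75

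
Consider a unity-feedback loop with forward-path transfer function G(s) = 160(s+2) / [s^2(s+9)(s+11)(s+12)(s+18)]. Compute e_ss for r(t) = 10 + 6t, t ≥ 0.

0

Two free integrators in G(s): this is a type 2 system. By superposition:
  • 10: tracked with zero error.
  • 6t: tracked with zero error.
Total e_ss = 0.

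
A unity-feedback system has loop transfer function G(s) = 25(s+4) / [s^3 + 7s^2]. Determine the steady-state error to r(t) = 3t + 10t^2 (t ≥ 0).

The denominator has no term below 7s^2 — 2 poles at s=0, type 2. Treating each term separately:
  • 3t: tracked with zero error.
  • 10t^2: e_ss = 20/K_a with K_a=100/7 → 1.4.
Total e_ss = 1.4.

1.4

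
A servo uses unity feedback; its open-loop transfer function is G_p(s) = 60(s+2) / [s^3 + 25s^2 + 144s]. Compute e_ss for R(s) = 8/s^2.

The denominator has no term below 144s — 1 pole at s=0, type 1.
K_v = lim_{s→0} s·G_p(s) = 60·2 / 144 = 5/6.
e_ss = 8/K_v = 8/(5/6) = 9.6.

9.6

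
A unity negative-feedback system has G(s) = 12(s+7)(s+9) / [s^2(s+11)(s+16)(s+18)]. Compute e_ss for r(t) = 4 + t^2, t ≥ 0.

176/21

System type = 2 (two poles at s=0). Taking each input component in turn:
  • 4: tracked with zero error.
  • t^2: e_ss = 2/K_a with K_a=21/88 → 176/21.
Total e_ss = 176/21.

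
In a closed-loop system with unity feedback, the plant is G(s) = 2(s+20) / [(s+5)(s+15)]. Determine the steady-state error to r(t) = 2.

System type = 0 (no poles at s=0).
K_p = lim_{s→0} G(s) = 2·20 / (5·15) = 8/15.
e_ss = 2/(1 + K_p) = 2/(23/15) = 30/23.

30/23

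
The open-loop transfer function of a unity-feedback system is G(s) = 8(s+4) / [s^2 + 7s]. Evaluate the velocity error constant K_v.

Lowest-order denominator term is 7s, so the open loop has 1 pole at the origin → type 1 system.
K_v = lim_{s→0} s·G(s) = 8·4 / 7 = 32/7.

32/7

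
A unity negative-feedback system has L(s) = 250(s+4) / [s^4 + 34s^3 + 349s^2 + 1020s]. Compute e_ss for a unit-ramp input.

1.02

Factoring s from the denominator leaves a polynomial with constant term 1020, so the system is type 1.
K_v = lim_{s→0} s·L(s) = 250·4 / 1020 = 50/51.
e_ss = 1/K_v = 1/(50/51) = 1.02.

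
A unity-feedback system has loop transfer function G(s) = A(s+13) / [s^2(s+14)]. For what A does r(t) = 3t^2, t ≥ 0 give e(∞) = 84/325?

Two free integrators in G(s): this is a type 2 system.
K_a = lim_{s→0} s^2·G(s) = A·13 / (14) = (13/14)·A.
e_ss = 6/K_a = 84/325 ⇒ K_a = 325/14 ⇒ A = (325/14)/(13/14) = 25.

25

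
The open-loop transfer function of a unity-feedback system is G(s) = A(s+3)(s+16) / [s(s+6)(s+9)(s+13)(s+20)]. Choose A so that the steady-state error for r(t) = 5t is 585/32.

80

One free integrator in G(s): this is a type 1 system.
K_v = lim_{s→0} s·G(s) = A·3·16 / (6·9·13·20) = (2/585)·A.
e_ss = 5/K_v = 585/32 ⇒ K_v = 32/117 ⇒ A = (32/117)/(2/585) = 80.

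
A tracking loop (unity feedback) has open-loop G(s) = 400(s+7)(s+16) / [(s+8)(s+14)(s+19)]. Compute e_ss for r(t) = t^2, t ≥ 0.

infinity

G(s) has no factors of s in the denominator, so the system is type 0.
K_a = lim_{s→0} s^2·G(s) = 0; the steady-state error to this parabolic input grows without bound.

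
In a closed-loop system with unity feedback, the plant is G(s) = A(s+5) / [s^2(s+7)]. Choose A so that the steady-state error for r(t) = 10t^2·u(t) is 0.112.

250

System type = 2 (two poles at s=0).
K_a = lim_{s→0} s^2·G(s) = A·5 / (7) = (5/7)·A.
e_ss = 20/K_a = 0.112 ⇒ K_a = 1250/7 ⇒ A = (1250/7)/(5/7) = 250.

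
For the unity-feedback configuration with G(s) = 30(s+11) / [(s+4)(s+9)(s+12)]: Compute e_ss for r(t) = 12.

864/127

G(s) has no factors of s in the denominator, so the system is type 0.
K_p = lim_{s→0} G(s) = 30·11 / (4·9·12) = 55/72.
e_ss = 12/(1 + K_p) = 12/(127/72) = 864/127.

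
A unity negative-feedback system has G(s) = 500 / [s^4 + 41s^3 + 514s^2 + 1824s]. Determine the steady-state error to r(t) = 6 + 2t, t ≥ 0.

The denominator has no term below 1824s — 1 pole at s=0, type 1. Taking each input component in turn:
  • 6: tracked with zero error.
  • 2t: e_ss = 2/K_v with K_v=125/456 → 7.296.
Total e_ss = 7.296.

7.296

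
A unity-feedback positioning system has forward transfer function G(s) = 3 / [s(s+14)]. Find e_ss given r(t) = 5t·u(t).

70/3

G(s) has one factor of s in the denominator, so the system is type 1.
K_v = lim_{s→0} s·G(s) = 3 / (14) = 3/14.
e_ss = 5/K_v = 5/(3/14) = 70/3.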